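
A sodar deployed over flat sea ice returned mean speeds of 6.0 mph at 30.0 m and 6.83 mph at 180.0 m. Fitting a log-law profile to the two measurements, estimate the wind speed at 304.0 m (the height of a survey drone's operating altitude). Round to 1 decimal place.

7.1 mph

Log law: V ∝ ln(z/z₀). From the pair, with r = V₁/V₂ = 0.87848,
ln z₀ = (ln z₁ − r·ln z₂)/(1 − r) = (3.4012 − 0.87848×5.1930)/0.12152 = -9.5513 → z₀ = 0.00007111 m
V₃ = V₁ · ln(z₃/z₀)/ln(z₁/z₀) = 6.0 × 15.2683/12.9525 = 7.0728 mph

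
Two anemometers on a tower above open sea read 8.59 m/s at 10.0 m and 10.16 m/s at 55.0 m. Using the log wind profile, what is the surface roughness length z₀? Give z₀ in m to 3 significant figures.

z₀ ≈ 0.000890 m

Log law: V(z) ∝ ln(z/z₀). With r = V₁/V₂ = 8.59/10.16 = 0.84547,
r · ln(z₂/z₀) = ln(z₁/z₀) ⇒ ln z₀ = (ln z₁ − r·ln z₂)/(1 − r)
ln z₀ = (2.30259 − 0.84547×4.00733) / 0.15453 = -7.0247
z₀ = exp(-7.0247) = 0.0008897 m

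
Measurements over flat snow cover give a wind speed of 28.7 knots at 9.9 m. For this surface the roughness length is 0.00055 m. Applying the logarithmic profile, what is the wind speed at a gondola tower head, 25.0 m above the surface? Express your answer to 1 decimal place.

31.4 knots

Log law: V(z) ∝ ln(z/z₀), so V₂/V₁ = ln(z₂/z₀) / ln(z₁/z₀).
ln(25.0/0.00055) = 10.7245, ln(9.9/0.00055) = 9.7981
V₂ = 28.7 × 10.7245/9.7981 = 28.7 × 1.0945 = 31.4134 knots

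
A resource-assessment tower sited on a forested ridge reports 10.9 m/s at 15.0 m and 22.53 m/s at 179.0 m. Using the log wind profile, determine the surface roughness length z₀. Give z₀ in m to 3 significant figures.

z₀ ≈ 1.47 m

Log law: V(z) ∝ ln(z/z₀). With r = V₁/V₂ = 10.9/22.53 = 0.48380,
r · ln(z₂/z₀) = ln(z₁/z₀) ⇒ ln z₀ = (ln z₁ − r·ln z₂)/(1 − r)
ln z₀ = (2.70805 − 0.48380×5.18739) / 0.51620 = 0.3843
z₀ = exp(0.3843) = 1.469 m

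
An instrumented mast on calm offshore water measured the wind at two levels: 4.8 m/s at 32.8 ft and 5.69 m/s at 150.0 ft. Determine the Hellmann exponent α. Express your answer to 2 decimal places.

Power law: V₂/V₁ = (z₂/z₁)^α ⇒ α = ln(V₂/V₁) / ln(z₂/z₁)
α = ln(5.69/4.8) / ln(150.0/32.8) = ln(1.1854) / ln(4.5732)
  = 0.17009 / 1.52021 = 0.11189

α ≈ 0.11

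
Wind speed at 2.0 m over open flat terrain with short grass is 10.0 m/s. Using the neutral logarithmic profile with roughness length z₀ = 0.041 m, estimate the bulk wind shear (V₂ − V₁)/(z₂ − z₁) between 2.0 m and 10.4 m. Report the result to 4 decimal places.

Log law: V₂ = V₁ · ln(z₂/z₀)/ln(z₁/z₀) = 10.0 × 5.5360/3.8873 = 14.2411 m/s
ΔV/Δz = (14.2411 − 10.0)/(10.4 − 2.0) = 4.2411/8.4000 = 0.50489 m/s/m

0.5049 m/s/m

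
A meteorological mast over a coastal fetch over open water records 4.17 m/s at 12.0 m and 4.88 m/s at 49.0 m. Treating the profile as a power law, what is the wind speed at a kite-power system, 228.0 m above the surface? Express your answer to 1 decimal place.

5.8 m/s

First find α: α = ln(V₂/V₁)/ln(z₂/z₁) = ln(4.88/4.17)/ln(49.0/12.0) = 0.15723/1.40691 = 0.1118
Extrapolate from 49.0 m to 228.0 m: V₃ = 4.88 × (228.0/49.0)^0.1118 = 4.88 × 1.1875 = 5.7949 m/s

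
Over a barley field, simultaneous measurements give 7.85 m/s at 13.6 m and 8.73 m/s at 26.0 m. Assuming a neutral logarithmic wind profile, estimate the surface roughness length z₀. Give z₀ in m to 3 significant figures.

Log law: V(z) ∝ ln(z/z₀). With r = V₁/V₂ = 7.85/8.73 = 0.89920,
r · ln(z₂/z₀) = ln(z₁/z₀) ⇒ ln z₀ = (ln z₁ − r·ln z₂)/(1 − r)
ln z₀ = (2.61007 − 0.89920×3.25810) / 0.10080 = -3.1706
z₀ = exp(-3.1706) = 0.04198 m

z₀ ≈ 0.0420 m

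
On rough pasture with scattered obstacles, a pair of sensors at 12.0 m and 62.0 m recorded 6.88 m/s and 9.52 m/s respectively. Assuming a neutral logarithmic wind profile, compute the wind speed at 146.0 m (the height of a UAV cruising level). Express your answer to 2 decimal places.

10.90 m/s

Log law: V ∝ ln(z/z₀). From the pair, with r = V₁/V₂ = 0.72269,
ln z₀ = (ln z₁ − r·ln z₂)/(1 − r) = (2.4849 − 0.72269×4.1271)/0.27731 = -1.7948 → z₀ = 0.1662 m
V₃ = V₁ · ln(z₃/z₀)/ln(z₁/z₀) = 6.88 × 6.7784/4.2797 = 10.8968 m/s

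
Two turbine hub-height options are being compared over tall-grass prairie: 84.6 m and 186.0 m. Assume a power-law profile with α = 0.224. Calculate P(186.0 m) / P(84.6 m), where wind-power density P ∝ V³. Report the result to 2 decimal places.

Speed ratio: V_B/V_A = (z_B/z_A)^α = (186.0/84.6)^0.224 = (2.1986)^0.224 = 1.19300
Power-density ratio: P_B/P_A = (V_B/V_A)³ = (1.19300)³ = 1.69793

1.70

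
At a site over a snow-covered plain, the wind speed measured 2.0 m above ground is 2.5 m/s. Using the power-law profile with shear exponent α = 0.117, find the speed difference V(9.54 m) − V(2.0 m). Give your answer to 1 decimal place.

Power law: V₂ = V₁ · (z₂/z₁)^α = 2.5 × (4.7700)^0.117 = 3.0014 m/s
ΔV = 3.0014 − 2.5 = 0.5014 m/s

0.5 m/s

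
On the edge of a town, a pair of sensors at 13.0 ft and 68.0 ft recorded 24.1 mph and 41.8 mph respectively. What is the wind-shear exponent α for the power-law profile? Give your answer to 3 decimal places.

Power law: V₂/V₁ = (z₂/z₁)^α ⇒ α = ln(V₂/V₁) / ln(z₂/z₁)
α = ln(41.8/24.1) / ln(68.0/13.0) = ln(1.7344) / ln(5.2308)
  = 0.55068 / 1.65456 = 0.33283

α ≈ 0.333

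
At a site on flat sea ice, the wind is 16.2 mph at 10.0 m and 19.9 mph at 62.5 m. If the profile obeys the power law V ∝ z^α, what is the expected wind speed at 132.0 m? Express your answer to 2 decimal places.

21.64 mph

First find α: α = ln(V₂/V₁)/ln(z₂/z₁) = ln(19.9/16.2)/ln(62.5/10.0) = 0.20571/1.83258 = 0.1123
Extrapolate from 62.5 m to 132.0 m: V₃ = 19.9 × (132.0/62.5)^0.1123 = 19.9 × 1.0875 = 21.6421 mph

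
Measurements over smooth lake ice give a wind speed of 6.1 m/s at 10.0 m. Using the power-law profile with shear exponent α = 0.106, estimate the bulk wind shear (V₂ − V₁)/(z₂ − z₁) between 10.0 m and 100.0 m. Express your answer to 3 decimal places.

Power law: V₂ = V₁ · (z₂/z₁)^α = 6.1 × (10.0000)^0.106 = 7.7863 m/s
ΔV/Δz = (7.7863 − 6.1)/(100.0 − 10.0) = 1.6863/90.0000 = 0.01874 m/s/m

0.019 m/s/m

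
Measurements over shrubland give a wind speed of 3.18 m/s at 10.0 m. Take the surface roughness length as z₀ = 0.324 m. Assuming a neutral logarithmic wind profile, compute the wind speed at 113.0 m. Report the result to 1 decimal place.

Log law: V(z) ∝ ln(z/z₀), so V₂/V₁ = ln(z₂/z₀) / ln(z₁/z₀).
ln(113.0/0.324) = 5.8544, ln(10.0/0.324) = 3.4296
V₂ = 3.18 × 5.8544/3.4296 = 3.18 × 1.7070 = 5.4283 m/s

5.4 m/s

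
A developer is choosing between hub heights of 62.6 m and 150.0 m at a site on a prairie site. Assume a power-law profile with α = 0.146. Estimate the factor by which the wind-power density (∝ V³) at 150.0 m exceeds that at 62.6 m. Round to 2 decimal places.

Speed ratio: V_B/V_A = (z_B/z_A)^α = (150.0/62.6)^0.146 = (2.3962)^0.146 = 1.13608
Power-density ratio: P_B/P_A = (V_B/V_A)³ = (1.13608)³ = 1.46632

1.47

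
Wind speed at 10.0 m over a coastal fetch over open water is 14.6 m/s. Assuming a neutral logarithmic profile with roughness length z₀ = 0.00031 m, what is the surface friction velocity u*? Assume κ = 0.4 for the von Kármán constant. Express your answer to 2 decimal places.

Log law: V(z) = (u*/κ) · ln(z/z₀) ⇒ u* = κ · V / ln(z/z₀)
u* = 0.4 × 14.6 / ln(10.0/0.00031) = 0.4 × 14.6 / 10.3815
   = 5.8400 / 10.3815 = 0.5625 m/s

u* ≈ 0.56 m/s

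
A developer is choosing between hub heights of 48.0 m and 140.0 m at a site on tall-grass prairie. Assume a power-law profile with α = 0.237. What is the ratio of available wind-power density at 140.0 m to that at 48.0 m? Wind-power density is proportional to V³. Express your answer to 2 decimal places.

Speed ratio: V_B/V_A = (z_B/z_A)^α = (140.0/48.0)^0.237 = (2.9167)^0.237 = 1.28878
Power-density ratio: P_B/P_A = (V_B/V_A)³ = (1.28878)³ = 2.14060

2.14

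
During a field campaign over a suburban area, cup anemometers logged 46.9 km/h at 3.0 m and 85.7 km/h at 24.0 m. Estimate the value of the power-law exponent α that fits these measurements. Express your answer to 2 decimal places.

α ≈ 0.29

Power law: V₂/V₁ = (z₂/z₁)^α ⇒ α = ln(V₂/V₁) / ln(z₂/z₁)
α = ln(85.7/46.9) / ln(24.0/3.0) = ln(1.8273) / ln(8.0000)
  = 0.60284 / 2.07944 = 0.28990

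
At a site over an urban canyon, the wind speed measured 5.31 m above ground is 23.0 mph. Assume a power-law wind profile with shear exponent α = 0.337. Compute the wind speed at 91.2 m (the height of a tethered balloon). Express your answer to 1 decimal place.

Power-law profile: V₂ = V₁ · (z₂/z₁)^α
V₂ = 23.0 × (91.2/5.31)^0.337 = 23.0 × (17.1751)^0.337
    = 23.0 × 2.6071 = 59.9638 mph

60.0 mph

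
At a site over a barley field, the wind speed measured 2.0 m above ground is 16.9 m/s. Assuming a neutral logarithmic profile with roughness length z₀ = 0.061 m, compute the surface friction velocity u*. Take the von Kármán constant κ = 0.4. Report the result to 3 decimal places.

u* ≈ 1.937 m/s

Log law: V(z) = (u*/κ) · ln(z/z₀) ⇒ u* = κ · V / ln(z/z₀)
u* = 0.4 × 16.9 / ln(2.0/0.061) = 0.4 × 16.9 / 3.4900
   = 6.7600 / 3.4900 = 1.9369 m/s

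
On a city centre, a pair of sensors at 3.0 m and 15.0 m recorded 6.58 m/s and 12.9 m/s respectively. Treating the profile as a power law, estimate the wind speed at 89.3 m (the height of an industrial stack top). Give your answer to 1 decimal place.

First find α: α = ln(V₂/V₁)/ln(z₂/z₁) = ln(12.9/6.58)/ln(15.0/3.0) = 0.67319/1.60944 = 0.4183
Extrapolate from 15.0 m to 89.3 m: V₃ = 12.9 × (89.3/15.0)^0.4183 = 12.9 × 2.1089 = 27.2054 m/s

27.2 m/s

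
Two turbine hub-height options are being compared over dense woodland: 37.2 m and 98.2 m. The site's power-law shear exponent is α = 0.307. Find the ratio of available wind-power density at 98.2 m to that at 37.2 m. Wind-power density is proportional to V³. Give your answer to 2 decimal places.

2.44

Speed ratio: V_B/V_A = (z_B/z_A)^α = (98.2/37.2)^0.307 = (2.6398)^0.307 = 1.34717
Power-density ratio: P_B/P_A = (V_B/V_A)³ = (1.34717)³ = 2.44492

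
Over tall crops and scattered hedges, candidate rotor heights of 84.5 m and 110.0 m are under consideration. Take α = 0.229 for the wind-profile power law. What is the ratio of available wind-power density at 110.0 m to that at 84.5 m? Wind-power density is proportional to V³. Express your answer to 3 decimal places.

1.199

Speed ratio: V_B/V_A = (z_B/z_A)^α = (110.0/84.5)^0.229 = (1.3018)^0.229 = 1.06225
Power-density ratio: P_B/P_A = (V_B/V_A)³ = (1.06225)³ = 1.19863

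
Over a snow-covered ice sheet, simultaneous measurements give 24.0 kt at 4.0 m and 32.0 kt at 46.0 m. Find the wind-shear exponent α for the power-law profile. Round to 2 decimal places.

Power law: V₂/V₁ = (z₂/z₁)^α ⇒ α = ln(V₂/V₁) / ln(z₂/z₁)
α = ln(32.0/24.0) / ln(46.0/4.0) = ln(1.3333) / ln(11.5000)
  = 0.28768 / 2.44235 = 0.11779

α ≈ 0.12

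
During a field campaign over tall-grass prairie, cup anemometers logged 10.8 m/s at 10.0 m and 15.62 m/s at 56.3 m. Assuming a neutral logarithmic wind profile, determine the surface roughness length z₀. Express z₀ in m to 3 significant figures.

z₀ ≈ 0.208 m

Log law: V(z) ∝ ln(z/z₀). With r = V₁/V₂ = 10.8/15.62 = 0.69142,
r · ln(z₂/z₀) = ln(z₁/z₀) ⇒ ln z₀ = (ln z₁ − r·ln z₂)/(1 − r)
ln z₀ = (2.30259 − 0.69142×4.03069) / 0.30858 = -1.5695
z₀ = exp(-1.5695) = 0.2081 m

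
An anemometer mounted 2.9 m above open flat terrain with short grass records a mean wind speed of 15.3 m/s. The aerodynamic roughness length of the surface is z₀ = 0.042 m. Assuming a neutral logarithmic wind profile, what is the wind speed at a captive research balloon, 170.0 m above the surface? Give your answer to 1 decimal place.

30.0 m/s

Log law: V(z) ∝ ln(z/z₀), so V₂/V₁ = ln(z₂/z₀) / ln(z₁/z₀).
ln(170.0/0.042) = 8.3059, ln(2.9/0.042) = 4.2348
V₂ = 15.3 × 8.3059/4.2348 = 15.3 × 1.9613 = 30.0085 m/s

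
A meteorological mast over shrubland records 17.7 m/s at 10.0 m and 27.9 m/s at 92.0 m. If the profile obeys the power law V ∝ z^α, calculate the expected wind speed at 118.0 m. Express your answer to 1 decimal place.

First find α: α = ln(V₂/V₁)/ln(z₂/z₁) = ln(27.9/17.7)/ln(92.0/10.0) = 0.45506/2.21920 = 0.2051
Extrapolate from 92.0 m to 118.0 m: V₃ = 27.9 × (118.0/92.0)^0.2051 = 27.9 × 1.0524 = 29.3609 m/s

29.4 m/s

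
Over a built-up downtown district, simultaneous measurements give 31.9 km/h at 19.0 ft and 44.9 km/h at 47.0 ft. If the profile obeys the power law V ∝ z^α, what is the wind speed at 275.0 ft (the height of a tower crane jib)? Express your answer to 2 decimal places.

First find α: α = ln(V₂/V₁)/ln(z₂/z₁) = ln(44.9/31.9)/ln(47.0/19.0) = 0.34183/0.90571 = 0.3774
Extrapolate from 47.0 ft to 275.0 ft: V₃ = 44.9 × (275.0/47.0)^0.3774 = 44.9 × 1.9479 = 87.4612 km/h

87.46 km/h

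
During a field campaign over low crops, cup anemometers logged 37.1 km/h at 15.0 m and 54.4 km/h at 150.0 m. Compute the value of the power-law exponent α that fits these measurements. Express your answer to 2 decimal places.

α ≈ 0.17

Power law: V₂/V₁ = (z₂/z₁)^α ⇒ α = ln(V₂/V₁) / ln(z₂/z₁)
α = ln(54.4/37.1) / ln(150.0/15.0) = ln(1.4663) / ln(10.0000)
  = 0.38275 / 2.30259 = 0.16622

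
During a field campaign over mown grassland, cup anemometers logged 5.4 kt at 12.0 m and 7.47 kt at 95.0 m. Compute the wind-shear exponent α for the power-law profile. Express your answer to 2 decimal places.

Power law: V₂/V₁ = (z₂/z₁)^α ⇒ α = ln(V₂/V₁) / ln(z₂/z₁)
α = ln(7.47/5.4) / ln(95.0/12.0) = ln(1.3833) / ln(7.9167)
  = 0.32450 / 2.06897 = 0.15684

α ≈ 0.16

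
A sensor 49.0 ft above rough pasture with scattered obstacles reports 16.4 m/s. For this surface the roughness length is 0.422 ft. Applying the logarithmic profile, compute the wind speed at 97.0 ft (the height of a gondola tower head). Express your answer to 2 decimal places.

18.76 m/s

Log law: V(z) ∝ ln(z/z₀), so V₂/V₁ = ln(z₂/z₀) / ln(z₁/z₀).
ln(97.0/0.422) = 5.4375, ln(49.0/0.422) = 4.7546
V₂ = 16.4 × 5.4375/4.7546 = 16.4 × 1.1436 = 18.7555 m/s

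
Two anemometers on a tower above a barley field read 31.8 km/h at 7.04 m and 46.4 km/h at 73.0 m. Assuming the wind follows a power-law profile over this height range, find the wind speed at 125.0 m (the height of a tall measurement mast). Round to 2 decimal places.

50.61 km/h

First find α: α = ln(V₂/V₁)/ln(z₂/z₁) = ln(46.4/31.8)/ln(73.0/7.04) = 0.37783/2.33885 = 0.1615
Extrapolate from 73.0 m to 125.0 m: V₃ = 46.4 × (125.0/73.0)^0.1615 = 46.4 × 1.0908 = 50.6120 km/h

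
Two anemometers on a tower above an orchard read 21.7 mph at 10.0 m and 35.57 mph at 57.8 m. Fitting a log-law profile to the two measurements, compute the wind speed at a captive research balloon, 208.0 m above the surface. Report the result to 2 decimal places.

Log law: V ∝ ln(z/z₀). From the pair, with r = V₁/V₂ = 0.61006,
ln z₀ = (ln z₁ − r·ln z₂)/(1 − r) = (2.3026 − 0.61006×4.0570)/0.38994 = -0.4422 → z₀ = 0.6426 m
V₃ = V₁ · ln(z₃/z₀)/ln(z₁/z₀) = 21.7 × 5.7798/2.7448 = 45.6938 mph

45.69 mph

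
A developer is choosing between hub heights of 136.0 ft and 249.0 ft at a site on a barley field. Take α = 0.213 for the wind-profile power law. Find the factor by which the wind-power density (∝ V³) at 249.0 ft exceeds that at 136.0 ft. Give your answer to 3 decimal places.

1.472

Speed ratio: V_B/V_A = (z_B/z_A)^α = (249.0/136.0)^0.213 = (1.8309)^0.213 = 1.13749
Power-density ratio: P_B/P_A = (V_B/V_A)³ = (1.13749)³ = 1.47177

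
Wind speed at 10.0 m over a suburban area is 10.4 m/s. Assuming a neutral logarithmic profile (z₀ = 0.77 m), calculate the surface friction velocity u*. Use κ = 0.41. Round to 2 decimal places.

Log law: V(z) = (u*/κ) · ln(z/z₀) ⇒ u* = κ · V / ln(z/z₀)
u* = 0.41 × 10.4 / ln(10.0/0.77) = 0.41 × 10.4 / 2.5639
   = 4.2640 / 2.5639 = 1.6631 m/s

u* ≈ 1.66 m/s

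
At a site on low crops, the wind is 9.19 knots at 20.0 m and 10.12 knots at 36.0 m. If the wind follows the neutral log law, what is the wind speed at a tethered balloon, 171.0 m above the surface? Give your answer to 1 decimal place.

Log law: V ∝ ln(z/z₀). From the pair, with r = V₁/V₂ = 0.90810,
ln z₀ = (ln z₁ − r·ln z₂)/(1 − r) = (2.9957 − 0.90810×3.5835)/0.09190 = -2.8126 → z₀ = 0.06005 m
V₃ = V₁ · ln(z₃/z₀)/ln(z₁/z₀) = 9.19 × 7.9543/5.8083 = 12.5853 knots

12.6 knots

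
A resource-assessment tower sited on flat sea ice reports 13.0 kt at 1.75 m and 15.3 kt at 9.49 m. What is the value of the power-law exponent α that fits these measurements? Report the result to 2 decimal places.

α ≈ 0.10

Power law: V₂/V₁ = (z₂/z₁)^α ⇒ α = ln(V₂/V₁) / ln(z₂/z₁)
α = ln(15.3/13.0) / ln(9.49/1.75) = ln(1.1769) / ln(5.4229)
  = 0.16290 / 1.69062 = 0.09636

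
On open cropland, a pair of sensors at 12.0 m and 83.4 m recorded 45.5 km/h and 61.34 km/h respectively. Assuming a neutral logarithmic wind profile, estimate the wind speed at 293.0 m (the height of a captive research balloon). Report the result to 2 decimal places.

71.61 km/h

Log law: V ∝ ln(z/z₀). From the pair, with r = V₁/V₂ = 0.74177,
ln z₀ = (ln z₁ − r·ln z₂)/(1 − r) = (2.4849 − 0.74177×4.4236)/0.25823 = -3.0841 → z₀ = 0.04577 m
V₃ = V₁ · ln(z₃/z₀)/ln(z₁/z₀) = 45.5 × 8.7643/5.5690 = 71.6061 km/h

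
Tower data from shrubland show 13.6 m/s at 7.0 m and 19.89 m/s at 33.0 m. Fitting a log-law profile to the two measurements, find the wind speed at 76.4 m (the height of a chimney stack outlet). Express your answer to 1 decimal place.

23.3 m/s

Log law: V ∝ ln(z/z₀). From the pair, with r = V₁/V₂ = 0.68376,
ln z₀ = (ln z₁ − r·ln z₂)/(1 − r) = (1.9459 − 0.68376×3.4965)/0.31624 = -1.4067 → z₀ = 0.2449 m
V₃ = V₁ · ln(z₃/z₀)/ln(z₁/z₀) = 13.6 × 5.7427/3.3526 = 23.2953 m/s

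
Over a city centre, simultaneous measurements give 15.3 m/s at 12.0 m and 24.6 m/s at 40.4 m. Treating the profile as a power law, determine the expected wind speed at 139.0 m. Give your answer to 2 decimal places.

First find α: α = ln(V₂/V₁)/ln(z₂/z₁) = ln(24.6/15.3)/ln(40.4/12.0) = 0.47489/1.21392 = 0.3912
Extrapolate from 40.4 m to 139.0 m: V₃ = 24.6 × (139.0/40.4)^0.3912 = 24.6 × 1.6216 = 39.8905 m/s

39.89 m/s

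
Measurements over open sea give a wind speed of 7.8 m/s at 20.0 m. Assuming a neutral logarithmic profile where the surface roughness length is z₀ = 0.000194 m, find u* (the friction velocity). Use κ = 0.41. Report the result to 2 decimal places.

u* ≈ 0.28 m/s

Log law: V(z) = (u*/κ) · ln(z/z₀) ⇒ u* = κ · V / ln(z/z₀)
u* = 0.41 × 7.8 / ln(20.0/0.000194) = 0.41 × 7.8 / 11.5434
   = 3.1980 / 11.5434 = 0.2770 m/s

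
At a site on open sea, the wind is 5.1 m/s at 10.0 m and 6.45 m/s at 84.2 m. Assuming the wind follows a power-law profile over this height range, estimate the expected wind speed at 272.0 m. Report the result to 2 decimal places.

7.34 m/s

First find α: α = ln(V₂/V₁)/ln(z₂/z₁) = ln(6.45/5.1)/ln(84.2/10.0) = 0.23484/2.13061 = 0.1102
Extrapolate from 84.2 m to 272.0 m: V₃ = 6.45 × (272.0/84.2)^0.1102 = 6.45 × 1.1380 = 7.3399 m/s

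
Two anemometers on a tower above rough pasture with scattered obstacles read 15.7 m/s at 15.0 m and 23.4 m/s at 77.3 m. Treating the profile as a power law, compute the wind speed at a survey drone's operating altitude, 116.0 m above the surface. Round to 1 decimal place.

25.8 m/s

First find α: α = ln(V₂/V₁)/ln(z₂/z₁) = ln(23.4/15.7)/ln(77.3/15.0) = 0.39908/1.63964 = 0.2434
Extrapolate from 77.3 m to 116.0 m: V₃ = 23.4 × (116.0/77.3)^0.2434 = 23.4 × 1.1038 = 25.8298 m/s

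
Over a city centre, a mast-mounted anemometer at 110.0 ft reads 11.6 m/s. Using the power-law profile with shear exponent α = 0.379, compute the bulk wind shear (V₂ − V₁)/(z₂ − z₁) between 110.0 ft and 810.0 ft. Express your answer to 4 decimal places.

0.0187 m/s/ft

Power law: V₂ = V₁ · (z₂/z₁)^α = 11.6 × (7.3636)^0.379 = 24.7221 m/s
ΔV/Δz = (24.7221 − 11.6)/(810.0 − 110.0) = 13.1221/700.0000 = 0.01875 m/s/ft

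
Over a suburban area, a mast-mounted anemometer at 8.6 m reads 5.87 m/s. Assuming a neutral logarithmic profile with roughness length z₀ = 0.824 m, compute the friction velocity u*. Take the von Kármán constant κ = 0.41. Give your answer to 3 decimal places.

u* ≈ 1.026 m/s

Log law: V(z) = (u*/κ) · ln(z/z₀) ⇒ u* = κ · V / ln(z/z₀)
u* = 0.41 × 5.87 / ln(8.6/0.824) = 0.41 × 5.87 / 2.3453
   = 2.4067 / 2.3453 = 1.0262 m/s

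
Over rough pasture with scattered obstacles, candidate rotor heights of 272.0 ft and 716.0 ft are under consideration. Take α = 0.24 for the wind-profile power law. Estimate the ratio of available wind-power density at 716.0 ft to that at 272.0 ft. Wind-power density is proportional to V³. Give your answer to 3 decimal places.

2.007

Speed ratio: V_B/V_A = (z_B/z_A)^α = (716.0/272.0)^0.24 = (2.6324)^0.24 = 1.26149
Power-density ratio: P_B/P_A = (V_B/V_A)³ = (1.26149)³ = 2.00746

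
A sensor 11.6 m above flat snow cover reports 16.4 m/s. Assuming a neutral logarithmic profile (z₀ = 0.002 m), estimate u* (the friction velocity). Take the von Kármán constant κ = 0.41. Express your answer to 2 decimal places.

u* ≈ 0.78 m/s

Log law: V(z) = (u*/κ) · ln(z/z₀) ⇒ u* = κ · V / ln(z/z₀)
u* = 0.41 × 16.4 / ln(11.6/0.002) = 0.41 × 16.4 / 8.6656
   = 6.7240 / 8.6656 = 0.7759 m/s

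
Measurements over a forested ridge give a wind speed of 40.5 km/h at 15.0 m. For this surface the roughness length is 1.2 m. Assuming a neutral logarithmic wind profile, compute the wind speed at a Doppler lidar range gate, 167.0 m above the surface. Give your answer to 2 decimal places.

Log law: V(z) ∝ ln(z/z₀), so V₂/V₁ = ln(z₂/z₀) / ln(z₁/z₀).
ln(167.0/1.2) = 4.9357, ln(15.0/1.2) = 2.5257
V₂ = 40.5 × 4.9357/2.5257 = 40.5 × 1.9542 = 79.1434 km/h

79.14 km/h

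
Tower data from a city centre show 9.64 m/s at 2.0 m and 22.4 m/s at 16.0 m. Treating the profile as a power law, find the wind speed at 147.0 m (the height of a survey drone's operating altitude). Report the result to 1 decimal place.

First find α: α = ln(V₂/V₁)/ln(z₂/z₁) = ln(22.4/9.64)/ln(16.0/2.0) = 0.84314/2.07944 = 0.4055
Extrapolate from 16.0 m to 147.0 m: V₃ = 22.4 × (147.0/16.0)^0.4055 = 22.4 × 2.4578 = 55.0542 m/s

55.1 m/s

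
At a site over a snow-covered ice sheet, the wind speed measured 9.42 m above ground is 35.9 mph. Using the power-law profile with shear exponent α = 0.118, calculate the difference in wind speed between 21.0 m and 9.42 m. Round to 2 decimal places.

3.56 mph

Power law: V₂ = V₁ · (z₂/z₁)^α = 35.9 × (2.2293)^0.118 = 39.4619 mph
ΔV = 39.4619 − 35.9 = 3.5619 mph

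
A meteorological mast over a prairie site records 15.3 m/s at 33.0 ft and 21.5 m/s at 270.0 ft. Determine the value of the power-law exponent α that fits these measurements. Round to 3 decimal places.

Power law: V₂/V₁ = (z₂/z₁)^α ⇒ α = ln(V₂/V₁) / ln(z₂/z₁)
α = ln(21.5/15.3) / ln(270.0/33.0) = ln(1.4052) / ln(8.1818)
  = 0.34020 / 2.10191 = 0.16185

α ≈ 0.162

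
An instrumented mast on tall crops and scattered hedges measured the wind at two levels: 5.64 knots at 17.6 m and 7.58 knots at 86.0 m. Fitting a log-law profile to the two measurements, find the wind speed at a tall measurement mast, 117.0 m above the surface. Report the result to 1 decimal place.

Log law: V ∝ ln(z/z₀). From the pair, with r = V₁/V₂ = 0.74406,
ln z₀ = (ln z₁ − r·ln z₂)/(1 − r) = (2.8679 − 0.74406×4.4543)/0.25594 = -1.7443 → z₀ = 0.1748 m
V₃ = V₁ · ln(z₃/z₀)/ln(z₁/z₀) = 5.64 × 6.5064/4.6121 = 7.9564 knots

8.0 knots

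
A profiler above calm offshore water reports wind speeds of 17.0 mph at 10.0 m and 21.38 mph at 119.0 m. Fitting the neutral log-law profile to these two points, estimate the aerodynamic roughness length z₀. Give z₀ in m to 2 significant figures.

z₀ ≈ 0.00067 m

Log law: V(z) ∝ ln(z/z₀). With r = V₁/V₂ = 17.0/21.38 = 0.79514,
r · ln(z₂/z₀) = ln(z₁/z₀) ⇒ ln z₀ = (ln z₁ − r·ln z₂)/(1 − r)
ln z₀ = (2.30259 − 0.79514×4.77912) / 0.20486 = -7.3096
z₀ = exp(-7.3096) = 0.0006691 m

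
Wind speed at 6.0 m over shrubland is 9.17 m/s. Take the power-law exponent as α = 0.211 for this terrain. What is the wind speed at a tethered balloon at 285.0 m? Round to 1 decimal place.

Power-law profile: V₂ = V₁ · (z₂/z₁)^α
V₂ = 9.17 × (285.0/6.0)^0.211 = 9.17 × (47.5000)^0.211
    = 9.17 × 2.2583 = 20.7086 m/s

20.7 m/s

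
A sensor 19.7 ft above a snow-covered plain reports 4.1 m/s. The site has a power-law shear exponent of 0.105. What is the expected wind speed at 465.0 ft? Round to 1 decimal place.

Power-law profile: V₂ = V₁ · (z₂/z₁)^α
V₂ = 4.1 × (465.0/19.7)^0.105 = 4.1 × (23.6041)^0.105
    = 4.1 × 1.3937 = 5.7141 m/s

5.7 m/s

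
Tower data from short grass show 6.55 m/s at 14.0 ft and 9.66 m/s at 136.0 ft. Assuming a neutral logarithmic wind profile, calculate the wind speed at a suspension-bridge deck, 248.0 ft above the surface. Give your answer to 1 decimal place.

10.5 m/s

Log law: V ∝ ln(z/z₀). From the pair, with r = V₁/V₂ = 0.67805,
ln z₀ = (ln z₁ − r·ln z₂)/(1 − r) = (2.6391 − 0.67805×4.9127)/0.32195 = -2.1494 → z₀ = 0.1166 ft
V₃ = V₁ · ln(z₃/z₀)/ln(z₁/z₀) = 6.55 × 7.6628/4.7884 = 10.4818 m/s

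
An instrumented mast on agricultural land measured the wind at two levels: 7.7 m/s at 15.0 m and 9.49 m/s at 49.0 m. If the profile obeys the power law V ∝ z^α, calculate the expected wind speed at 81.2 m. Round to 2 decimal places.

First find α: α = ln(V₂/V₁)/ln(z₂/z₁) = ln(9.49/7.7)/ln(49.0/15.0) = 0.20902/1.18377 = 0.1766
Extrapolate from 49.0 m to 81.2 m: V₃ = 9.49 × (81.2/49.0)^0.1766 = 9.49 × 1.0933 = 10.3753 m/s

10.38 m/s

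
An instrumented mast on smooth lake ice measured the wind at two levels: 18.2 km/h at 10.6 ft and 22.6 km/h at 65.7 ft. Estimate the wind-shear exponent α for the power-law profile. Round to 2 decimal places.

α ≈ 0.12

Power law: V₂/V₁ = (z₂/z₁)^α ⇒ α = ln(V₂/V₁) / ln(z₂/z₁)
α = ln(22.6/18.2) / ln(65.7/10.6) = ln(1.2418) / ln(6.1981)
  = 0.21653 / 1.82424 = 0.11869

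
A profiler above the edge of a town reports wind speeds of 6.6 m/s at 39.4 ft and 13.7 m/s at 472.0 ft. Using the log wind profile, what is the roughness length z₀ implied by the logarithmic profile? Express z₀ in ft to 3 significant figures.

Log law: V(z) ∝ ln(z/z₀). With r = V₁/V₂ = 6.6/13.7 = 0.48175,
r · ln(z₂/z₀) = ln(z₁/z₀) ⇒ ln z₀ = (ln z₁ − r·ln z₂)/(1 − r)
ln z₀ = (3.67377 − 0.48175×6.15698) / 0.51825 = 1.3654
z₀ = exp(1.3654) = 3.917 ft

z₀ ≈ 3.92 ft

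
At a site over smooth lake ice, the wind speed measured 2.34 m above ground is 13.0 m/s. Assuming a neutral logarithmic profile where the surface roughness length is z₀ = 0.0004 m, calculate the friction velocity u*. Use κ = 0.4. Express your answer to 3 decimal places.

Log law: V(z) = (u*/κ) · ln(z/z₀) ⇒ u* = κ · V / ln(z/z₀)
u* = 0.4 × 13.0 / ln(2.34/0.0004) = 0.4 × 13.0 / 8.6742
   = 5.2000 / 8.6742 = 0.5995 m/s

u* ≈ 0.599 m/s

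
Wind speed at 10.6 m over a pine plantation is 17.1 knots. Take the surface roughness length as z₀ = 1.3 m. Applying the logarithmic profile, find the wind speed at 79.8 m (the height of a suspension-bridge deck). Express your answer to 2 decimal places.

Log law: V(z) ∝ ln(z/z₀), so V₂/V₁ = ln(z₂/z₀) / ln(z₁/z₀).
ln(79.8/1.3) = 4.1172, ln(10.6/1.3) = 2.0985
V₂ = 17.1 × 4.1172/2.0985 = 17.1 × 1.9620 = 33.5496 knots

33.55 knots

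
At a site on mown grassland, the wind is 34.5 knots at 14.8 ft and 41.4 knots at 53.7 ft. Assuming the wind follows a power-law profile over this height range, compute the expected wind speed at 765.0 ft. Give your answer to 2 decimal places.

60.29 knots

First find α: α = ln(V₂/V₁)/ln(z₂/z₁) = ln(41.4/34.5)/ln(53.7/14.8) = 0.18232/1.28879 = 0.1415
Extrapolate from 53.7 ft to 765.0 ft: V₃ = 41.4 × (765.0/53.7)^0.1415 = 41.4 × 1.4562 = 60.2851 knots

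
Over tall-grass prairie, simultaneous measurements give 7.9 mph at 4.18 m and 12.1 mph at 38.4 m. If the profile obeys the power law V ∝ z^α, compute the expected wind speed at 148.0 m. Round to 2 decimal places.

15.68 mph

First find α: α = ln(V₂/V₁)/ln(z₂/z₁) = ln(12.1/7.9)/ln(38.4/4.18) = 0.42634/2.21775 = 0.1922
Extrapolate from 38.4 m to 148.0 m: V₃ = 12.1 × (148.0/38.4)^0.1922 = 12.1 × 1.2961 = 15.6829 mph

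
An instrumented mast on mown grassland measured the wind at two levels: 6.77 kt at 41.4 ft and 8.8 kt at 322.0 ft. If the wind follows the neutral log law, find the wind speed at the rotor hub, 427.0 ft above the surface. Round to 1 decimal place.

Log law: V ∝ ln(z/z₀). From the pair, with r = V₁/V₂ = 0.76932,
ln z₀ = (ln z₁ − r·ln z₂)/(1 − r) = (3.7233 − 0.76932×5.7746)/0.23068 = -3.1177 → z₀ = 0.04426 ft
V₃ = V₁ · ln(z₃/z₀)/ln(z₁/z₀) = 6.77 × 9.1744/6.8409 = 9.0793 kt

9.1 kt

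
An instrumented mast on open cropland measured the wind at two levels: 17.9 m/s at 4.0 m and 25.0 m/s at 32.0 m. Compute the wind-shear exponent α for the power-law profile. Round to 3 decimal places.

α ≈ 0.161

Power law: V₂/V₁ = (z₂/z₁)^α ⇒ α = ln(V₂/V₁) / ln(z₂/z₁)
α = ln(25.0/17.9) / ln(32.0/4.0) = ln(1.3966) / ln(8.0000)
  = 0.33408 / 2.07944 = 0.16066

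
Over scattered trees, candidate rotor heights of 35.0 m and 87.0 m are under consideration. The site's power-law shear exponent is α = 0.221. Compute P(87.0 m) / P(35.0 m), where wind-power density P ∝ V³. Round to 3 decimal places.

1.829

Speed ratio: V_B/V_A = (z_B/z_A)^α = (87.0/35.0)^0.221 = (2.4857)^0.221 = 1.22291
Power-density ratio: P_B/P_A = (V_B/V_A)³ = (1.22291)³ = 1.82888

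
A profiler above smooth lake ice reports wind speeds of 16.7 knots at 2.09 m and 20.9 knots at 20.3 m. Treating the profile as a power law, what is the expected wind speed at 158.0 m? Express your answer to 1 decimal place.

First find α: α = ln(V₂/V₁)/ln(z₂/z₁) = ln(20.9/16.7)/ln(20.3/2.09) = 0.22434/2.27346 = 0.0987
Extrapolate from 20.3 m to 158.0 m: V₃ = 20.9 × (158.0/20.3)^0.0987 = 20.9 × 1.2244 = 25.5908 knots

25.6 knots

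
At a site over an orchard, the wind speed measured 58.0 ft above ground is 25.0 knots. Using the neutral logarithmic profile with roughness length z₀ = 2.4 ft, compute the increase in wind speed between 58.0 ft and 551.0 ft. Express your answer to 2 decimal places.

Log law: V₂ = V₁ · ln(z₂/z₀)/ln(z₁/z₀) = 25.0 × 5.4363/3.1850 = 42.6712 knots
ΔV = 42.6712 − 25.0 = 17.6712 knots

17.67 knots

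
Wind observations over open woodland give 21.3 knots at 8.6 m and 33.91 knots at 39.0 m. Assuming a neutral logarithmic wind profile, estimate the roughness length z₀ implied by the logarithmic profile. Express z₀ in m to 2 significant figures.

z₀ ≈ 0.67 m

Log law: V(z) ∝ ln(z/z₀). With r = V₁/V₂ = 21.3/33.91 = 0.62813,
r · ln(z₂/z₀) = ln(z₁/z₀) ⇒ ln z₀ = (ln z₁ − r·ln z₂)/(1 − r)
ln z₀ = (2.15176 − 0.62813×3.66356) / 0.37187 = -0.4019
z₀ = exp(-0.4019) = 0.6691 m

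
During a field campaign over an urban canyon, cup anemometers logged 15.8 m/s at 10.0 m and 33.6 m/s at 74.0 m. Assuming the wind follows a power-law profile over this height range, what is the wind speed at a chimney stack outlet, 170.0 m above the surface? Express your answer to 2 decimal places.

First find α: α = ln(V₂/V₁)/ln(z₂/z₁) = ln(33.6/15.8)/ln(74.0/10.0) = 0.75452/2.00148 = 0.3770
Extrapolate from 74.0 m to 170.0 m: V₃ = 33.6 × (170.0/74.0)^0.3770 = 33.6 × 1.3683 = 45.9738 m/s

45.97 m/s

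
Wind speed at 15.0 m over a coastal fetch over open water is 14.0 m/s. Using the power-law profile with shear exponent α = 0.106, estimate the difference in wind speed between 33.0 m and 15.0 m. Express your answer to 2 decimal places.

Power law: V₂ = V₁ · (z₂/z₁)^α = 14.0 × (2.2000)^0.106 = 15.2204 m/s
ΔV = 15.2204 − 14.0 = 1.2204 m/s

1.22 m/s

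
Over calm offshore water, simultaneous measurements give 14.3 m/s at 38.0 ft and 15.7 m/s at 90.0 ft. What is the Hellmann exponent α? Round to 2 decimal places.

α ≈ 0.11

Power law: V₂/V₁ = (z₂/z₁)^α ⇒ α = ln(V₂/V₁) / ln(z₂/z₁)
α = ln(15.7/14.3) / ln(90.0/38.0) = ln(1.0979) / ln(2.3684)
  = 0.09340 / 0.86222 = 0.10833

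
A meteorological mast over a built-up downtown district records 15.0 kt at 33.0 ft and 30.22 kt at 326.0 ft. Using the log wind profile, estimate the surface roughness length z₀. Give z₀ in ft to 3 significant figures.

Log law: V(z) ∝ ln(z/z₀). With r = V₁/V₂ = 15.0/30.22 = 0.49636,
r · ln(z₂/z₀) = ln(z₁/z₀) ⇒ ln z₀ = (ln z₁ − r·ln z₂)/(1 − r)
ln z₀ = (3.49651 − 0.49636×5.78690) / 0.50364 = 1.2392
z₀ = exp(1.2392) = 3.453 ft

z₀ ≈ 3.45 ft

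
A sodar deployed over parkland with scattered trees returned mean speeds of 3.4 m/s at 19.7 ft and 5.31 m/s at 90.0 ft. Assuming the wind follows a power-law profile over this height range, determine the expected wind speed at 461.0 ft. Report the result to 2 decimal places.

8.58 m/s

First find α: α = ln(V₂/V₁)/ln(z₂/z₁) = ln(5.31/3.4)/ln(90.0/19.7) = 0.44582/1.51919 = 0.2935
Extrapolate from 90.0 ft to 461.0 ft: V₃ = 5.31 × (461.0/90.0)^0.2935 = 5.31 × 1.6151 = 8.5761 m/s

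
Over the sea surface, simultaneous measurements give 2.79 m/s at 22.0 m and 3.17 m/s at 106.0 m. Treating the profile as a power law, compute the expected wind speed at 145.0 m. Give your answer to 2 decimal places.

First find α: α = ln(V₂/V₁)/ln(z₂/z₁) = ln(3.17/2.79)/ln(106.0/22.0) = 0.12769/1.57240 = 0.0812
Extrapolate from 106.0 m to 145.0 m: V₃ = 3.17 × (145.0/106.0)^0.0812 = 3.17 × 1.0258 = 3.2517 m/s

3.25 m/s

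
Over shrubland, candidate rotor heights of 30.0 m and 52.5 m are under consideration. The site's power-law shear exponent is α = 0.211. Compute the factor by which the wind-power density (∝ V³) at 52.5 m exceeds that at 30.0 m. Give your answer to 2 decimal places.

1.43

Speed ratio: V_B/V_A = (z_B/z_A)^α = (52.5/30.0)^0.211 = (1.7500)^0.211 = 1.12533
Power-density ratio: P_B/P_A = (V_B/V_A)³ = (1.12533)³ = 1.42509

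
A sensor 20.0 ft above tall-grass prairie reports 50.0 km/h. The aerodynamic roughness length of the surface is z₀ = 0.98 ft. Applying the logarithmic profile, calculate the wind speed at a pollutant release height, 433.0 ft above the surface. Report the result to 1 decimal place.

Log law: V(z) ∝ ln(z/z₀), so V₂/V₁ = ln(z₂/z₀) / ln(z₁/z₀).
ln(433.0/0.98) = 6.0909, ln(20.0/0.98) = 3.0159
V₂ = 50.0 × 6.0909/3.0159 = 50.0 × 2.0196 = 100.9793 km/h

101.0 km/h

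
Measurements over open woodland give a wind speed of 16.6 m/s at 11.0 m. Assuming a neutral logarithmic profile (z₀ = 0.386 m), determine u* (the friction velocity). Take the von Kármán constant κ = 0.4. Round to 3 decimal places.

u* ≈ 1.982 m/s

Log law: V(z) = (u*/κ) · ln(z/z₀) ⇒ u* = κ · V / ln(z/z₀)
u* = 0.4 × 16.6 / ln(11.0/0.386) = 0.4 × 16.6 / 3.3498
   = 6.6400 / 3.3498 = 1.9822 m/s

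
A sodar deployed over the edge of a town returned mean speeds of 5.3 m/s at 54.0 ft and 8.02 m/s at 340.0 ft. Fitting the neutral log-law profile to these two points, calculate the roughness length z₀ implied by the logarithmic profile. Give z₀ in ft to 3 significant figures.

Log law: V(z) ∝ ln(z/z₀). With r = V₁/V₂ = 5.3/8.02 = 0.66085,
r · ln(z₂/z₀) = ln(z₁/z₀) ⇒ ln z₀ = (ln z₁ − r·ln z₂)/(1 − r)
ln z₀ = (3.98898 − 0.66085×5.82895) / 0.33915 = 0.4038
z₀ = exp(0.4038) = 1.497 ft

z₀ ≈ 1.50 ft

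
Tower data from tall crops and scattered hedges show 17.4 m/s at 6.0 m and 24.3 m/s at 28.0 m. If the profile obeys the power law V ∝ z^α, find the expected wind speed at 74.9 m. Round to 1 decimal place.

30.1 m/s

First find α: α = ln(V₂/V₁)/ln(z₂/z₁) = ln(24.3/17.4)/ln(28.0/6.0) = 0.33401/1.54045 = 0.2168
Extrapolate from 28.0 m to 74.9 m: V₃ = 24.3 × (74.9/28.0)^0.2168 = 24.3 × 1.2378 = 30.0788 m/s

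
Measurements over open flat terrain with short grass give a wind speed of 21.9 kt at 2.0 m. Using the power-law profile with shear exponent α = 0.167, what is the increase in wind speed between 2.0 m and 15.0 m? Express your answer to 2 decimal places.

8.76 kt

Power law: V₂ = V₁ · (z₂/z₁)^α = 21.9 × (7.5000)^0.167 = 30.6605 kt
ΔV = 30.6605 − 21.9 = 8.7605 kt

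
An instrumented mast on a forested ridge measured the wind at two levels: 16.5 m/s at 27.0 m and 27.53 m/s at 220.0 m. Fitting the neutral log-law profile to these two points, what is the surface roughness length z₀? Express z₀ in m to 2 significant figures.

Log law: V(z) ∝ ln(z/z₀). With r = V₁/V₂ = 16.5/27.53 = 0.59935,
r · ln(z₂/z₀) = ln(z₁/z₀) ⇒ ln z₀ = (ln z₁ − r·ln z₂)/(1 − r)
ln z₀ = (3.29584 − 0.59935×5.39363) / 0.40065 = 0.1577
z₀ = exp(0.1577) = 1.171 m

z₀ ≈ 1.2 m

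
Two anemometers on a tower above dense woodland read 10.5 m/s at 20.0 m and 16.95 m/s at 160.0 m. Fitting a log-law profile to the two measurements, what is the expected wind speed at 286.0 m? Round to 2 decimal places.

Log law: V ∝ ln(z/z₀). From the pair, with r = V₁/V₂ = 0.61947,
ln z₀ = (ln z₁ − r·ln z₂)/(1 − r) = (2.9957 − 0.61947×5.0752)/0.38053 = -0.3894 → z₀ = 0.6775 m
V₃ = V₁ · ln(z₃/z₀)/ln(z₁/z₀) = 10.5 × 6.0454/3.3851 = 18.7516 m/s

18.75 m/s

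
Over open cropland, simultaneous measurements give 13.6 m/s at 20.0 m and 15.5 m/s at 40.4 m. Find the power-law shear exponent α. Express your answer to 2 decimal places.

Power law: V₂/V₁ = (z₂/z₁)^α ⇒ α = ln(V₂/V₁) / ln(z₂/z₁)
α = ln(15.5/13.6) / ln(40.4/20.0) = ln(1.1397) / ln(2.0200)
  = 0.13077 / 0.70310 = 0.18599

α ≈ 0.19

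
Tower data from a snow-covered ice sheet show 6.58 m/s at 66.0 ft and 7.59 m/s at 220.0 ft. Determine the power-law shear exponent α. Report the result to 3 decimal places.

α ≈ 0.119

Power law: V₂/V₁ = (z₂/z₁)^α ⇒ α = ln(V₂/V₁) / ln(z₂/z₁)
α = ln(7.59/6.58) / ln(220.0/66.0) = ln(1.1535) / ln(3.3333)
  = 0.14280 / 1.20397 = 0.11860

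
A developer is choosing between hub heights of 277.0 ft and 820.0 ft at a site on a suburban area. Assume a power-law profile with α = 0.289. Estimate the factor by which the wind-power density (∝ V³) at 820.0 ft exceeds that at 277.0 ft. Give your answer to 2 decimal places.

Speed ratio: V_B/V_A = (z_B/z_A)^α = (820.0/277.0)^0.289 = (2.9603)^0.289 = 1.36841
Power-density ratio: P_B/P_A = (V_B/V_A)³ = (1.36841)³ = 2.56240

2.56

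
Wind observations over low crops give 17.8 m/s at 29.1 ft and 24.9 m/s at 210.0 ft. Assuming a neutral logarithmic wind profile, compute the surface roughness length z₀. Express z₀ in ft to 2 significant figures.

Log law: V(z) ∝ ln(z/z₀). With r = V₁/V₂ = 17.8/24.9 = 0.71486,
r · ln(z₂/z₀) = ln(z₁/z₀) ⇒ ln z₀ = (ln z₁ − r·ln z₂)/(1 − r)
ln z₀ = (3.37074 − 0.71486×5.34711) / 0.28514 = -1.5841
z₀ = exp(-1.5841) = 0.2051 ft

z₀ ≈ 0.21 ft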